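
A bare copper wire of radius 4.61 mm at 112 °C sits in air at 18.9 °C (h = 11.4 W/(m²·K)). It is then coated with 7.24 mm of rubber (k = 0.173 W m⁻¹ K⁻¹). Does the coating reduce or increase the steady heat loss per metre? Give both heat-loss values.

increases: 30.7 → 45.5 W/m

Critical radius for a cylinder: r_cr = k/h = 0.0152 m = 1.52 cm.
Outer radius after coating: r₂ = 0.00461 + 0.00724 = 0.01185 m.
Since r₁ < r_cr and r₂ ≤ r_cr, the coating moves toward the maximum at r_cr — heat loss rises.
Bare: R = 1/(2πr₁h) = 3.028 m·K/W; Q = 93.1/3.028 = 30.7 W/m.
Coated: R = R_cond + R_conv = 2.047 m·K/W; Q = 93.1/2.047 = 45.5 W/m.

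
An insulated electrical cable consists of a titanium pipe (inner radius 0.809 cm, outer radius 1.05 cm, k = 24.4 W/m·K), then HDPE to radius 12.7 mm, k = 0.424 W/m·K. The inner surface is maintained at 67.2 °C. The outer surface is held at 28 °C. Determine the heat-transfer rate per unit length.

Resistance network (inner→outer):
  R'_titanium = ln(0.0105/0.00809)/(2πk) = 0.2607/(2π·24.4) = 0.001701 m·K/W
  R'_HDPE = ln(0.0127/0.0105)/(2πk) = 0.1902/(2π·0.424) = 0.07140 m·K/W
ΣR = 0.001701 + 0.07140 = 0.07310 m·K/W
Q' = ΔT/ΣR = (67.2 °C − 28 °C)/0.07310 = 536 W/m

Q' = 536 W/m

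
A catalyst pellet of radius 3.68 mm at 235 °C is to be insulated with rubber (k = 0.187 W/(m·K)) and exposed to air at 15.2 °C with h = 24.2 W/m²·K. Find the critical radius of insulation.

For a sphere, r_cr = 2k_ins/h = 2·0.187/24.2 = 0.0155 m = 1.55 cm

r_cr = 1.55 cm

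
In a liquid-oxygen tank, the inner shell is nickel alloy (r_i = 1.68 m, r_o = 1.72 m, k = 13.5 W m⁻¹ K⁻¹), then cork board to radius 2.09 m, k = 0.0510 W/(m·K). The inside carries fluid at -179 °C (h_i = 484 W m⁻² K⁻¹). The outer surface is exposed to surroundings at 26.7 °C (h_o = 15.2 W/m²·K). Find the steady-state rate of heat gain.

Q = 1270 W

Resistance network (inner→outer):
  R_conv,in = 1/(4πr²h) = 1/(4π·1.68²·484) = 5.825×10^-5 K/W
  R_nickel alloy = (1/1.68 − 1/1.72)/(4πk) = 0.01384/(4π·13.5) = 8.160×10^-5 K/W
  R_cork board = (1/1.72 − 1/2.09)/(4πk) = 0.1029/(4π·0.0510) = 0.1606 K/W
  R_conv,out = 1/(4πr²h) = 1/(4π·2.09²·15.2) = 0.001199 K/W
ΣR = 5.825×10^-5 + 8.160×10^-5 + 0.1606 + 0.001199 = 0.1619 K/W
Q = ΔT/ΣR = (-179 °C − 26.7 °C)/0.1619 = -1270 W
(Negative Q ⇒ heat flows inward; heat gain = 1270 W.)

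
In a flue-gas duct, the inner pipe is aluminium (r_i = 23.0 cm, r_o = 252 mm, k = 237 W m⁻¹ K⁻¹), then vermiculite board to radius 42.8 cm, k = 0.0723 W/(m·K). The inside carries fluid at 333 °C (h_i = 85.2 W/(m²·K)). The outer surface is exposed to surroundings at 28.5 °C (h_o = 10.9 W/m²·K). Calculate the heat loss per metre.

Treat each layer as a resistance in series:
  R'_conv,in = 1/(2πr h) = 1/(2π·0.230·85.2) = 0.008122 m·K/W
  R'_aluminium = ln(0.252/0.230)/(2πk) = 0.09135/(2π·237) = 6.135×10^-5 m·K/W
  R'_vermiculite board = ln(0.428/0.252)/(2πk) = 0.5297/(2π·0.0723) = 1.166 m·K/W
  R'_conv,out = 1/(2πr h) = 1/(2π·0.428·10.9) = 0.03412 m·K/W
ΣR = 0.008122 + 6.135×10^-5 + 1.166 + 0.03412 = 1.208 m·K/W
Q' = ΔT/ΣR = (333 °C − 28.5 °C)/1.208 = 252 W/m

Q' = 252 W/m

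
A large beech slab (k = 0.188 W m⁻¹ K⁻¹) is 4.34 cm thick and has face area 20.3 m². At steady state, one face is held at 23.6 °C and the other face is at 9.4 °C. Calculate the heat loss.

Q = 1250 W

Q = kA·ΔT/L = 0.188 × 20.3 × |23.6 °C − 9.4 °C| / 0.0434 = 1250 W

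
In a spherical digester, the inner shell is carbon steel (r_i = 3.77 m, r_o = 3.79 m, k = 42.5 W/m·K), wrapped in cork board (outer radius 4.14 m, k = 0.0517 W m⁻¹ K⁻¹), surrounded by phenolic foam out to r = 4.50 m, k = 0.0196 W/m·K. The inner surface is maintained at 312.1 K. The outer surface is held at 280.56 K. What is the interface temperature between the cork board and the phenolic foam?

T = 302.5 K

Series thermal resistances, inner to outer:
  R_carbon steel = (1/3.77 − 1/3.79)/(4πk) = 0.001400/(4π·42.5) = 2.621×10^-6 K/W
  R_cork board = (1/3.79 − 1/4.14)/(4πk) = 0.02231/(4π·0.0517) = 0.03433 K/W
  R_phenolic foam = (1/4.14 − 1/4.50)/(4πk) = 0.01932/(4π·0.0196) = 0.07846 K/W
ΣR = 2.621×10^-6 + 0.03433 + 0.07846 = 0.1128 K/W
Q = ΔT/ΣR = (312.1 K − 280.56 K)/0.1128 = 279.6 W
From the inner boundary to the cork board/phenolic foam interface, ΣR_partial = 0.03433 K/W.
T_interface = T_in − Q·ΣR_partial = 312.1 K − (279.6)(0.03433) = 302.5 K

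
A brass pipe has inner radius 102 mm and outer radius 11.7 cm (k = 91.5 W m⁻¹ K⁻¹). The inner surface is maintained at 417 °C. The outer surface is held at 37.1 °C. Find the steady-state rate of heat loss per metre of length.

Q' = 2πk·ΔT/ln(r₂/r₁) = 2π × 91.5 × 379.9 / ln(0.117/0.102) = 1.59×10^6 W/m

Q' = 1.59×10^6 W/m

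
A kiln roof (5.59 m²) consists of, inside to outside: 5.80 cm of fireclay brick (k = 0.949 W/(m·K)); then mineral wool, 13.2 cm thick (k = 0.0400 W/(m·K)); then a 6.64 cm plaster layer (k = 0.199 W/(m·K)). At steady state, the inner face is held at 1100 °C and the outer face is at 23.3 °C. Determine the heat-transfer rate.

Q = 1630 W

Treat each layer as a resistance in series:
  R_fireclay brick = L/(kA) = 0.0580/(0.949·5.59) = 0.01093 K/W
  R_mineral wool = L/(kA) = 0.132/(0.0400·5.59) = 0.5903 K/W
  R_plaster = L/(kA) = 0.0664/(0.199·5.59) = 0.05969 K/W
ΣR = 0.01093 + 0.5903 + 0.05969 = 0.6609 K/W
Q = ΔT/ΣR = (1100 °C − 23.3 °C)/0.6609 = 1630 W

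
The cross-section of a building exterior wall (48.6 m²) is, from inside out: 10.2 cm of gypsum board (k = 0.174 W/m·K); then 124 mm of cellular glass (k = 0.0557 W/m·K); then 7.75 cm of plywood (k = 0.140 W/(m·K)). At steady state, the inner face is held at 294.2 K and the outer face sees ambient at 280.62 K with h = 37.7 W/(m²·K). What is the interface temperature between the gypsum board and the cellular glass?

T = 291.9 K

Resistance network (inner→outer):
  R_gypsum board = L/(kA) = 0.102/(0.174·48.6) = 0.01206 K/W
  R_cellular glass = L/(kA) = 0.124/(0.0557·48.6) = 0.04581 K/W
  R_plywood = L/(kA) = 0.0775/(0.140·48.6) = 0.01139 K/W
  R_conv,out = 1/(hA) = 1/(37.7·48.6) = 5.458×10^-4 K/W
ΣR = 0.01206 + 0.04581 + 0.01139 + 5.458×10^-4 = 0.06981 K/W
Q = ΔT/ΣR = (294.2 K − 280.62 K)/0.06981 = 194.5 W
From the inner boundary to the gypsum board/cellular glass interface, ΣR_partial = 0.01206 K/W.
T_interface = T_in − Q·ΣR_partial = 294.2 K − (194.5)(0.01206) = 291.9 K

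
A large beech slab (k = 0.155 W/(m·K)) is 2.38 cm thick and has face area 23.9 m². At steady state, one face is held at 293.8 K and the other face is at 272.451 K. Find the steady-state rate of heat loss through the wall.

Q = kA·ΔT/L = 0.155 × 23.9 × |293.8 K − 272.451 K| / 0.0238 = 3320 W

Q = 3320 W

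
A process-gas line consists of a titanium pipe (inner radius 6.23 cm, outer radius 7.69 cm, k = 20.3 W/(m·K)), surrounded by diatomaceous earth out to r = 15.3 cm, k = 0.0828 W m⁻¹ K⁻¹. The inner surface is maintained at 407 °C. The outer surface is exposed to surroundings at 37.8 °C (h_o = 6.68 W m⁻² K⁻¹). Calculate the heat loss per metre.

Treat each layer as a resistance in series:
  R'_titanium = ln(0.0769/0.0623)/(2πk) = 0.2105/(2π·20.3) = 0.001651 m·K/W
  R'_diatomaceous earth = ln(0.153/0.0769)/(2πk) = 0.6879/(2π·0.0828) = 1.322 m·K/W
  R'_conv,out = 1/(2πr h) = 1/(2π·0.153·6.68) = 0.1557 m·K/W
ΣR = 0.001651 + 1.322 + 0.1557 = 1.479 m·K/W
Q' = ΔT/ΣR = (407 °C − 37.8 °C)/1.479 = 250 W/m

Q' = 250 W/m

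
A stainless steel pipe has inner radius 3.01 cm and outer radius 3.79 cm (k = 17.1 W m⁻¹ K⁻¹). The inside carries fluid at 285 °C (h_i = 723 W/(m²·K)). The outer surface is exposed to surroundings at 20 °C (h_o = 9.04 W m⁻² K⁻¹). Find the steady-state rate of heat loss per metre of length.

Q' = 559 W/m

Resistance network (inner→outer):
  R'_conv,in = 1/(2πr h) = 1/(2π·0.0301·723) = 0.007313 m·K/W
  R'_stainless steel = ln(0.0379/0.0301)/(2πk) = 0.2304/(2π·17.1) = 0.002145 m·K/W
  R'_conv,out = 1/(2πr h) = 1/(2π·0.0379·9.04) = 0.4645 m·K/W
ΣR = 0.007313 + 0.002145 + 0.4645 = 0.4740 m·K/W
Q' = ΔT/ΣR = (285 °C − 20 °C)/0.4740 = 559 W/m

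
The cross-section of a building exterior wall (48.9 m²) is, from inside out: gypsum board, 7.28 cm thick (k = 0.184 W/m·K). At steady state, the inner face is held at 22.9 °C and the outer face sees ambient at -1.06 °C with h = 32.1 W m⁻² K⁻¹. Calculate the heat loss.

Q = 2750 W

Treat each layer as a resistance in series:
  R_gypsum board = L/(kA) = 0.0728/(0.184·48.9) = 0.008091 K/W
  R_conv,out = 1/(hA) = 1/(32.1·48.9) = 6.371×10^-4 K/W
ΣR = 0.008091 + 6.371×10^-4 = 0.008728 K/W
Q = ΔT/ΣR = (22.9 °C − -1.06 °C)/0.008728 = 2750 W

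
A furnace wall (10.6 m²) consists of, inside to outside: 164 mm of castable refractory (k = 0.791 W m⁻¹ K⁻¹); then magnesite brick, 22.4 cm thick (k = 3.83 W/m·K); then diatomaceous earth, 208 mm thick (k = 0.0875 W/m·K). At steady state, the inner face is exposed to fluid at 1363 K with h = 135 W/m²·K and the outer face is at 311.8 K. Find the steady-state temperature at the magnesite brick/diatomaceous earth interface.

Treat each layer as a resistance in series:
  R_conv,in = 1/(hA) = 1/(135·10.6) = 6.988×10^-4 K/W
  R_castable refractory = L/(kA) = 0.164/(0.791·10.6) = 0.01956 K/W
  R_magnesite brick = L/(kA) = 0.224/(3.83·10.6) = 0.005518 K/W
  R_diatomaceous earth = L/(kA) = 0.208/(0.0875·10.6) = 0.2243 K/W
ΣR = 6.988×10^-4 + 0.01956 + 0.005518 + 0.2243 = 0.2501 K/W
Q = ΔT/ΣR = (1363 K − 311.8 K)/0.2501 = 4203 W
From the inner boundary to the magnesite brick/diatomaceous earth interface, ΣR_partial = 0.02578 K/W.
T_interface = T_in − Q·ΣR_partial = 1363 K − (4203)(0.02578) = 1255 K

T = 1255 K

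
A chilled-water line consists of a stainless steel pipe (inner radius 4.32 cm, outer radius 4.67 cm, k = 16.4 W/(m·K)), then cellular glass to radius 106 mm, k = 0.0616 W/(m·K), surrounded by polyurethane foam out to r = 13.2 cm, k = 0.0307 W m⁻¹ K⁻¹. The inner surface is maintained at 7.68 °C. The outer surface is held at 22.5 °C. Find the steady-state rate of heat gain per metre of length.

Q' = 4.55 W/m

Series thermal resistances, inner to outer:
  R'_stainless steel = ln(0.0467/0.0432)/(2πk) = 0.07790/(2π·16.4) = 7.560×10^-4 m·K/W
  R'_cellular glass = ln(0.106/0.0467)/(2πk) = 0.8197/(2π·0.0616) = 2.118 m·K/W
  R'_polyurethane foam = ln(0.132/0.106)/(2πk) = 0.2194/(2π·0.0307) = 1.137 m·K/W
ΣR = 7.560×10^-4 + 2.118 + 1.137 = 3.256 m·K/W
Q' = ΔT/ΣR = (7.68 °C − 22.5 °C)/3.256 = -4.55 W/m
(Negative Q' ⇒ heat flows inward; heat gain = 4.55 W/m.)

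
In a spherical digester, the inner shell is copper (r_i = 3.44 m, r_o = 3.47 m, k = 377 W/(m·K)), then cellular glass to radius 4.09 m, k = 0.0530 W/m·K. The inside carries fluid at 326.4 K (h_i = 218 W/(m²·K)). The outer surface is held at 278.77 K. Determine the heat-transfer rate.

Treat each layer as a resistance in series:
  R_conv,in = 1/(4πr²h) = 1/(4π·3.44²·218) = 3.085×10^-5 K/W
  R_copper = (1/3.44 − 1/3.47)/(4πk) = 0.002513/(4π·377) = 5.305×10^-7 K/W
  R_cellular glass = (1/3.47 − 1/4.09)/(4πk) = 0.04369/(4π·0.0530) = 0.06559 K/W
ΣR = 3.085×10^-5 + 5.305×10^-7 + 0.06559 = 0.06562 K/W
Q = ΔT/ΣR = (326.4 K − 278.77 K)/0.06562 = 726 W

Q = 726 W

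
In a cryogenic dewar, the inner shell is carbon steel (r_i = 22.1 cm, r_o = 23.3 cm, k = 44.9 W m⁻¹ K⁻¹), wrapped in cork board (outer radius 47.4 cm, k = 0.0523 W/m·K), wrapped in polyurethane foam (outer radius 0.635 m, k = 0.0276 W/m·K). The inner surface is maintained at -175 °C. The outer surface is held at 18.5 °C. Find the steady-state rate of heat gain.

Resistance network (inner→outer):
  R_carbon steel = (1/0.221 − 1/0.233)/(4πk) = 0.2330/(4π·44.9) = 4.130×10^-4 K/W
  R_cork board = (1/0.233 − 1/0.474)/(4πk) = 2.182/(4π·0.0523) = 3.320 K/W
  R_polyurethane foam = (1/0.474 − 1/0.635)/(4πk) = 0.5349/(4π·0.0276) = 1.542 K/W
ΣR = 4.130×10^-4 + 3.320 + 1.542 = 4.862 K/W
Q = ΔT/ΣR = (-175 °C − 18.5 °C)/4.862 = -39.8 W
(Negative Q ⇒ heat flows inward; heat gain = 39.8 W.)

Q = 39.8 W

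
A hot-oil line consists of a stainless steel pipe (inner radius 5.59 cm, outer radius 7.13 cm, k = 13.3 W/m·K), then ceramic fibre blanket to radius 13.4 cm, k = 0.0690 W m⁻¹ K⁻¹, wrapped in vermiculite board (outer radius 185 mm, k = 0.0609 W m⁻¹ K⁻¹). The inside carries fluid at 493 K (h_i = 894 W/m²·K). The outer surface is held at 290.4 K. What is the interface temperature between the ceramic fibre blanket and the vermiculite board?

T = 364.5 K

Resistance network (inner→outer):
  R'_conv,in = 1/(2πr h) = 1/(2π·0.0559·894) = 0.003185 m·K/W
  R'_stainless steel = ln(0.0713/0.0559)/(2πk) = 0.2433/(2π·13.3) = 0.002912 m·K/W
  R'_ceramic fibre blanket = ln(0.134/0.0713)/(2πk) = 0.6309/(2π·0.0690) = 1.455 m·K/W
  R'_vermiculite board = ln(0.185/0.134)/(2πk) = 0.3225/(2π·0.0609) = 0.8429 m·K/W
ΣR = 0.003185 + 0.002912 + 1.455 + 0.8429 = 2.304 m·K/W
Q' = ΔT/ΣR = (493 K − 290.4 K)/2.304 = 87.93 W/m
From the inner boundary to the ceramic fibre blanket/vermiculite board interface, ΣR_partial = 1.461 m·K/W.
T_interface = T_in − Q'·ΣR_partial = 493 K − (87.93)(1.461) = 364.5 K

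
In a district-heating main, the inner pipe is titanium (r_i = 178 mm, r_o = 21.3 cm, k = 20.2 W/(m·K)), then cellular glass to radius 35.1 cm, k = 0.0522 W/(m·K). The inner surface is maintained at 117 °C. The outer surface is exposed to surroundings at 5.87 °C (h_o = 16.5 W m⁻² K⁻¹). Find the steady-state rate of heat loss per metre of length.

Treat each layer as a resistance in series:
  R'_titanium = ln(0.213/0.178)/(2πk) = 0.1795/(2π·20.2) = 0.001414 m·K/W
  R'_cellular glass = ln(0.351/0.213)/(2πk) = 0.4995/(2π·0.0522) = 1.523 m·K/W
  R'_conv,out = 1/(2πr h) = 1/(2π·0.351·16.5) = 0.02748 m·K/W
ΣR = 0.001414 + 1.523 + 0.02748 = 1.552 m·K/W
Q' = ΔT/ΣR = (117 °C − 5.87 °C)/1.552 = 71.6 W/m

Q' = 71.6 W/m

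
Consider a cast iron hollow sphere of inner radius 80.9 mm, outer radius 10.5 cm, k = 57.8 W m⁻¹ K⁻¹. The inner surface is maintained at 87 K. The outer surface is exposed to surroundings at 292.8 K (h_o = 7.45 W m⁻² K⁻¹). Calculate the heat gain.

Q = 212 W

Resistance network (inner→outer):
  R_cast iron = (1/0.0809 − 1/0.105)/(4πk) = 2.837/(4π·57.8) = 0.003906 K/W
  R_conv,out = 1/(4πr²h) = 1/(4π·0.105²·7.45) = 0.9688 K/W
ΣR = 0.003906 + 0.9688 = 0.9727 K/W
Q = ΔT/ΣR = (87 K − 292.8 K)/0.9727 = -212 W
(Negative Q ⇒ heat flows inward; heat gain = 212 W.)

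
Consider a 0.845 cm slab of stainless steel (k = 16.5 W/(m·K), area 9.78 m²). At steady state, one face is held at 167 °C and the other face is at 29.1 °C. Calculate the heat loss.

Q = 2.63×10^6 W

Q = kA·ΔT/L = 16.5 × 9.78 × |167 °C − 29.1 °C| / 0.00845 = 2.63×10^6 W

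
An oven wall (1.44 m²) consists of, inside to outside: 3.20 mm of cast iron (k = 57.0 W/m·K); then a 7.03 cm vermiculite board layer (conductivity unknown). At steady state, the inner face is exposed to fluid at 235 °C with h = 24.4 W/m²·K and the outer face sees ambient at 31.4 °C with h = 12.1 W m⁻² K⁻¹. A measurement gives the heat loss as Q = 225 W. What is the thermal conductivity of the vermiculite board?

ΣR = ΔT/Q = |235 − 31.4|/225 = 0.9049 K/W
Known resistances:
  R_conv,in = 1/(hA) = 1/(24.4·1.44) = 0.02846 K/W
  R_cast iron = L/(kA) = 0.00320/(57.0·1.44) = 3.899×10^-5 K/W
  R_conv,out = 1/(hA) = 1/(12.1·1.44) = 0.05739 K/W
R_vermiculite board = ΣR − ΣR_known = 0.9049 − 0.08589 = 0.8190 K/W
L/(kA) = 0.8190 ⇒ k = 0.0703/(0.8190·1.44) = 0.0596 W/m·K

k = 0.0596 W/m·K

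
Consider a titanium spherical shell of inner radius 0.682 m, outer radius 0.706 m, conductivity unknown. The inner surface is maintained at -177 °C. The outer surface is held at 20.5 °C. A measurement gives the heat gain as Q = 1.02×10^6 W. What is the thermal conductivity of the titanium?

ΣR = ΔT/Q = |-177 − 20.5|/1.02×10^6 = 1.936×10^-4 K/W
(1/r₁−1/r₂)/(4πk) = 1.936×10^-4 ⇒ k = 0.04985/(4π·1.936×10^-4) = 20.5 W/m·K

k = 20.5 W/m·K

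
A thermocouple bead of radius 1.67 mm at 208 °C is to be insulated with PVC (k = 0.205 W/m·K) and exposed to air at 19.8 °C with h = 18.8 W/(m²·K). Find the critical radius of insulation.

For a sphere, r_cr = 2k_ins/h = 2·0.205/18.8 = 0.0218 m = 2.18 cm

r_cr = 2.18 cm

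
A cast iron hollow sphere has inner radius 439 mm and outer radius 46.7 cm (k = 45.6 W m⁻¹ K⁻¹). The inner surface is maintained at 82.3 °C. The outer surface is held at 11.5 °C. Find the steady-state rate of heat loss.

Q = 297 kW

Q = 4πk·ΔT/(1/r₁ − 1/r₂) = 4π × 45.6 × 70.8 / (1/0.439 − 1/0.467) = 2.97×10^5 W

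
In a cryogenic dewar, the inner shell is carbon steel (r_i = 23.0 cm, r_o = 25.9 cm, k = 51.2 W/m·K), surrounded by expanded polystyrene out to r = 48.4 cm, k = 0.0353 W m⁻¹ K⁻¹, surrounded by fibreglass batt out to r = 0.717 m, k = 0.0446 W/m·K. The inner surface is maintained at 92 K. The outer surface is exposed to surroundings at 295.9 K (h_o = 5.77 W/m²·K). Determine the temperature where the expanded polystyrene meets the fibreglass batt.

Treat each layer as a resistance in series:
  R_carbon steel = (1/0.230 − 1/0.259)/(4πk) = 0.4868/(4π·51.2) = 7.566×10^-4 K/W
  R_expanded polystyrene = (1/0.259 − 1/0.484)/(4πk) = 1.795/(4π·0.0353) = 4.046 K/W
  R_fibreglass batt = (1/0.484 − 1/0.717)/(4πk) = 0.6714/(4π·0.0446) = 1.198 K/W
  R_conv,out = 1/(4πr²h) = 1/(4π·0.717²·5.77) = 0.02683 K/W
ΣR = 7.566×10^-4 + 4.046 + 1.198 + 0.02683 = 5.272 K/W
Q = ΔT/ΣR = (92 K − 295.9 K)/5.272 = -38.68 W
From the inner boundary to the expanded polystyrene/fibreglass batt interface, ΣR_partial = 4.047 K/W.
T_interface = T_in − Q·ΣR_partial = 92 K − (-38.68)(4.047) = 248.5 K

T = 248.5 K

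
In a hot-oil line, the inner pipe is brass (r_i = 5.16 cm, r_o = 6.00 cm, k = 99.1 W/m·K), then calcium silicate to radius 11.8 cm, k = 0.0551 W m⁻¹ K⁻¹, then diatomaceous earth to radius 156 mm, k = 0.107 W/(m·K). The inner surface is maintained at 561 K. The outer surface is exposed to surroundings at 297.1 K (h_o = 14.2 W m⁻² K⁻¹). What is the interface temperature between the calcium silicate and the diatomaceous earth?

Series thermal resistances, inner to outer:
  R'_brass = ln(0.0600/0.0516)/(2πk) = 0.1508/(2π·99.1) = 2.422×10^-4 m·K/W
  R'_calcium silicate = ln(0.118/0.0600)/(2πk) = 0.6763/(2π·0.0551) = 1.954 m·K/W
  R'_diatomaceous earth = ln(0.156/0.118)/(2πk) = 0.2792/(2π·0.107) = 0.4152 m·K/W
  R'_conv,out = 1/(2πr h) = 1/(2π·0.156·14.2) = 0.07185 m·K/W
ΣR = 2.422×10^-4 + 1.954 + 0.4152 + 0.07185 = 2.441 m·K/W
Q' = ΔT/ΣR = (561 K − 297.1 K)/2.441 = 108.1 W/m
From the inner boundary to the calcium silicate/diatomaceous earth interface, ΣR_partial = 1.954 m·K/W.
T_interface = T_in − Q'·ΣR_partial = 561 K − (108.1)(1.954) = 349.8 K

T = 349.8 K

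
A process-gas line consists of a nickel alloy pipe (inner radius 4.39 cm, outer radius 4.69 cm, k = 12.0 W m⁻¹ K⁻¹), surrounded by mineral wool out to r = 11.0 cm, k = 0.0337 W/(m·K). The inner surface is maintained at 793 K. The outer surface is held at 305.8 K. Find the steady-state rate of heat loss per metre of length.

Q' = 121 W/m

Resistance network (inner→outer):
  R'_nickel alloy = ln(0.0469/0.0439)/(2πk) = 0.06610/(2π·12.0) = 8.767×10^-4 m·K/W
  R'_mineral wool = ln(0.110/0.0469)/(2πk) = 0.8525/(2π·0.0337) = 4.026 m·K/W
ΣR = 8.767×10^-4 + 4.026 = 4.027 m·K/W
Q' = ΔT/ΣR = (793 K − 305.8 K)/4.027 = 121 W/m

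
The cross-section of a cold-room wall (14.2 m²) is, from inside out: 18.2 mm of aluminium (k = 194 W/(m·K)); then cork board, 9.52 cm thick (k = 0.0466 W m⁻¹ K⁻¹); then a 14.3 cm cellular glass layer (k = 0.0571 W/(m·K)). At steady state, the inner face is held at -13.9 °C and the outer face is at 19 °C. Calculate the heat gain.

Resistance network (inner→outer):
  R_aluminium = L/(kA) = 0.0182/(194·14.2) = 6.607×10^-6 K/W
  R_cork board = L/(kA) = 0.0952/(0.0466·14.2) = 0.1439 K/W
  R_cellular glass = L/(kA) = 0.143/(0.0571·14.2) = 0.1764 K/W
ΣR = 6.607×10^-6 + 0.1439 + 0.1764 = 0.3203 K/W
Q = ΔT/ΣR = (-13.9 °C − 19 °C)/0.3203 = -103 W
(Negative Q ⇒ heat flows inward; heat gain = 103 W.)

Q = 103 W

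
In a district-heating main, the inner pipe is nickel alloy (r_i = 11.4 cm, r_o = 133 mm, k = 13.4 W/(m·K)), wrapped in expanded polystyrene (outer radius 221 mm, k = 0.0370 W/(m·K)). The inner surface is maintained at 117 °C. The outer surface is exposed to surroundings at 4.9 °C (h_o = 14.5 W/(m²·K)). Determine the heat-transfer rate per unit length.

Q' = 50.1 W/m

Treat each layer as a resistance in series:
  R'_nickel alloy = ln(0.133/0.114)/(2πk) = 0.1542/(2π·13.4) = 0.001831 m·K/W
  R'_expanded polystyrene = ln(0.221/0.133)/(2πk) = 0.5078/(2π·0.0370) = 2.184 m·K/W
  R'_conv,out = 1/(2πr h) = 1/(2π·0.221·14.5) = 0.04967 m·K/W
ΣR = 0.001831 + 2.184 + 0.04967 = 2.236 m·K/W
Q' = ΔT/ΣR = (117 °C − 4.9 °C)/2.236 = 50.1 W/m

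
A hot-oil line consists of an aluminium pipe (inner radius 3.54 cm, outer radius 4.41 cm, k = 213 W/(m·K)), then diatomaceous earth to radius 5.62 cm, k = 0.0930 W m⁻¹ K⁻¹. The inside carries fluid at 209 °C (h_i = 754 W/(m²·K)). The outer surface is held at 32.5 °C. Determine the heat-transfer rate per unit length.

Q' = 419 W/m

Series thermal resistances, inner to outer:
  R'_conv,in = 1/(2πr h) = 1/(2π·0.0354·754) = 0.005963 m·K/W
  R'_aluminium = ln(0.0441/0.0354)/(2πk) = 0.2197/(2π·213) = 1.642×10^-4 m·K/W
  R'_diatomaceous earth = ln(0.0562/0.0441)/(2πk) = 0.2425/(2π·0.0930) = 0.4149 m·K/W
ΣR = 0.005963 + 1.642×10^-4 + 0.4149 = 0.4210 m·K/W
Q' = ΔT/ΣR = (209 °C − 32.5 °C)/0.4210 = 419 W/m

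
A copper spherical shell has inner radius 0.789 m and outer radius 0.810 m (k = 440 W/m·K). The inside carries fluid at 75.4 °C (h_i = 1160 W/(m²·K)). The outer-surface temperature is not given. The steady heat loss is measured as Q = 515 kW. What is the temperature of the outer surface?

Sum the resistances:
  R_conv,in = 1/(4πr²h) = 1/(4π·0.789²·1160) = 1.102×10^-4 K/W
  R_copper = (1/0.789 − 1/0.810)/(4πk) = 0.03286/(4π·440) = 5.943×10^-6 K/W
ΣR = 1.161×10^-4 K/W
ΔT = Q·ΣR = 5.15×10^5 × 1.161×10^-4 = 59.79 K
Heat flows outward, so T_out = T_in − ΔT = 75.4 − 59.79 = 15.6 °C

T_out = 15.6 °C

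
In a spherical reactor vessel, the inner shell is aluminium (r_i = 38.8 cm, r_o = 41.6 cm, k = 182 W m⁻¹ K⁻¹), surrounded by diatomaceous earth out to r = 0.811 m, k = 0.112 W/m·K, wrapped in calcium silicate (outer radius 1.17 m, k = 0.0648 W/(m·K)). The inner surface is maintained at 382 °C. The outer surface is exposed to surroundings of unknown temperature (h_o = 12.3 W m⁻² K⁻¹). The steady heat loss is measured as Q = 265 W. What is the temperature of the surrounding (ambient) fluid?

T_out = 37.2 °C

Series resistances:
  R_aluminium = (1/0.388 − 1/0.416)/(4πk) = 0.1735/(4π·182) = 7.585×10^-5 K/W
  R_diatomaceous earth = (1/0.416 − 1/0.811)/(4πk) = 1.171/(4π·0.112) = 0.8319 K/W
  R_calcium silicate = (1/0.811 − 1/1.17)/(4πk) = 0.3783/(4π·0.0648) = 0.4646 K/W
  R_conv,out = 1/(4πr²h) = 1/(4π·1.17²·12.3) = 0.004726 K/W
ΣR = 1.301 K/W
ΔT = Q·ΣR = 265 × 1.301 = 344.8 K
Heat flows outward, so T_out = T_in − ΔT = 382 − 344.8 = 37.2 °C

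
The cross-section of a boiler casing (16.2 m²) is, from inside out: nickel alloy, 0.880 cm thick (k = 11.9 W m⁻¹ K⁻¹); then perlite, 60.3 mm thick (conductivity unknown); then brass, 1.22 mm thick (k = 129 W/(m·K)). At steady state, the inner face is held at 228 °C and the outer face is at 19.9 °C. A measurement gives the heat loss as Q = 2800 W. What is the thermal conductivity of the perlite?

ΣR = ΔT/Q = |228 − 19.9|/2800 = 0.07432 K/W
Known resistances:
  R_nickel alloy = L/(kA) = 0.00880/(11.9·16.2) = 4.565×10^-5 K/W
  R_brass = L/(kA) = 0.00122/(129·16.2) = 5.838×10^-7 K/W
R_perlite = ΣR − ΣR_known = 0.07432 − 4.623×10^-5 = 0.07427 K/W
L/(kA) = 0.07427 ⇒ k = 0.0603/(0.07427·16.2) = 0.0501 W/m·K

k = 0.0501 W/m·K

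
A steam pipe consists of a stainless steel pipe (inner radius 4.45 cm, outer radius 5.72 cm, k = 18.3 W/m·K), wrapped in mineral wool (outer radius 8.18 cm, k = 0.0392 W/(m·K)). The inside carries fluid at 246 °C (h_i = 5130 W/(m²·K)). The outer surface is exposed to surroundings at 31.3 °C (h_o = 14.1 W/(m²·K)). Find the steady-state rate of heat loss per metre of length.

Resistance network (inner→outer):
  R'_conv,in = 1/(2πr h) = 1/(2π·0.0445·5130) = 6.972×10^-4 m·K/W
  R'_stainless steel = ln(0.0572/0.0445)/(2πk) = 0.2511/(2π·18.3) = 0.002184 m·K/W
  R'_mineral wool = ln(0.0818/0.0572)/(2πk) = 0.3577/(2π·0.0392) = 1.452 m·K/W
  R'_conv,out = 1/(2πr h) = 1/(2π·0.0818·14.1) = 0.1380 m·K/W
ΣR = 6.972×10^-4 + 0.002184 + 1.452 + 0.1380 = 1.593 m·K/W
Q' = ΔT/ΣR = (246 °C − 31.3 °C)/1.593 = 135 W/m

Q' = 135 W/m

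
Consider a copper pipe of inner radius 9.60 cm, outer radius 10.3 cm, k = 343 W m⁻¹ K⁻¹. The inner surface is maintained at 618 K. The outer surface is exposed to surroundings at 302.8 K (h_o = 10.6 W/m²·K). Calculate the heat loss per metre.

Series thermal resistances, inner to outer:
  R'_copper = ln(0.103/0.0960)/(2πk) = 0.07038/(2π·343) = 3.266×10^-5 m·K/W
  R'_conv,out = 1/(2πr h) = 1/(2π·0.103·10.6) = 0.1458 m·K/W
ΣR = 3.266×10^-5 + 0.1458 = 0.1458 m·K/W
Q' = ΔT/ΣR = (618 K − 302.8 K)/0.1458 = 2160 W/m

Q' = 2160 W/m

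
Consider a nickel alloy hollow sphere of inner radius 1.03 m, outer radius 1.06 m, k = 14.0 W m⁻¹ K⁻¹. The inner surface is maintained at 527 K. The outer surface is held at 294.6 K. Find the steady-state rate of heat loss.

Q = 1.49×10^6 W

Q = 4πk·ΔT/(1/r₁ − 1/r₂) = 4π × 14.0 × 232.4 / (1/1.03 − 1/1.06) = 1.49×10^6 W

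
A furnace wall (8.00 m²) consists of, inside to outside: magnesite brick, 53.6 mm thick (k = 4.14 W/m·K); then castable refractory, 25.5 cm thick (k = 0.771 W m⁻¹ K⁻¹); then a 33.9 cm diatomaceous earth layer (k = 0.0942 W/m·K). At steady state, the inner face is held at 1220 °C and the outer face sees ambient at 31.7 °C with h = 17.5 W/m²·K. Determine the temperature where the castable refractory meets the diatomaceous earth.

Resistance network (inner→outer):
  R_magnesite brick = L/(kA) = 0.0536/(4.14·8.00) = 0.001618 K/W
  R_castable refractory = L/(kA) = 0.255/(0.771·8.00) = 0.04134 K/W
  R_diatomaceous earth = L/(kA) = 0.339/(0.0942·8.00) = 0.4498 K/W
  R_conv,out = 1/(hA) = 1/(17.5·8.00) = 0.007143 K/W
ΣR = 0.001618 + 0.04134 + 0.4498 + 0.007143 = 0.4999 K/W
Q = ΔT/ΣR = (1220 °C − 31.7 °C)/0.4999 = 2377 W
From the inner boundary to the castable refractory/diatomaceous earth interface, ΣR_partial = 0.04296 K/W.
T_interface = T_in − Q·ΣR_partial = 1220 °C − (2377)(0.04296) = 1118 °C

T = 1118 °C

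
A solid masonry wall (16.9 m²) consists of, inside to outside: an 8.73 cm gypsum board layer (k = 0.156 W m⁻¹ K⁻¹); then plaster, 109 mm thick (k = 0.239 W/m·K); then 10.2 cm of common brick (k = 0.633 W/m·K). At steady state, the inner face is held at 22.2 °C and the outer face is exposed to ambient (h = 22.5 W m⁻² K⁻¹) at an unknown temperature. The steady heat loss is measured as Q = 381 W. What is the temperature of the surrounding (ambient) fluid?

T_out = -5.33 °C

Series resistances:
  R_gypsum board = L/(kA) = 0.0873/(0.156·16.9) = 0.03311 K/W
  R_plaster = L/(kA) = 0.109/(0.239·16.9) = 0.02699 K/W
  R_common brick = L/(kA) = 0.102/(0.633·16.9) = 0.009535 K/W
  R_conv,out = 1/(hA) = 1/(22.5·16.9) = 0.002630 K/W
ΣR = 0.07226 K/W
ΔT = Q·ΣR = 381 × 0.07226 = 27.53 K
Heat flows outward, so T_out = T_in − ΔT = 22.2 − 27.53 = -5.33 °C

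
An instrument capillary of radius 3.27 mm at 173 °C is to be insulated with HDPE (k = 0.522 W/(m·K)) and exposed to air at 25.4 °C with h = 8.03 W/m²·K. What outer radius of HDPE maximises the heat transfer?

r_cr = 6.50 cm

For a cylinder, r_cr = k_ins/h = 0.522/8.03 = 0.0650 m = 6.50 cm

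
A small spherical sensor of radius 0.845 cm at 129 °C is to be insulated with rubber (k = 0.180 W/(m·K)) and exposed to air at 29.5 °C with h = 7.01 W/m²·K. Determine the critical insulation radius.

For a sphere, r_cr = 2k_ins/h = 2·0.180/7.01 = 0.0514 m = 5.14 cm

r_cr = 5.14 cm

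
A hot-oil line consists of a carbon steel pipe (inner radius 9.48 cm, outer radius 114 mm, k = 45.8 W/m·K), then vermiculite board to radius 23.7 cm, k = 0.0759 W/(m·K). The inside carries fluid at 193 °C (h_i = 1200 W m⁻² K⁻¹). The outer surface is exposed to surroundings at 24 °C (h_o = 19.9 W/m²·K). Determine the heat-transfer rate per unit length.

Q' = 108 W/m

Series thermal resistances, inner to outer:
  R'_conv,in = 1/(2πr h) = 1/(2π·0.0948·1200) = 0.001399 m·K/W
  R'_carbon steel = ln(0.114/0.0948)/(2πk) = 0.1844/(2π·45.8) = 6.409×10^-4 m·K/W
  R'_vermiculite board = ln(0.237/0.114)/(2πk) = 0.7319/(2π·0.0759) = 1.535 m·K/W
  R'_conv,out = 1/(2πr h) = 1/(2π·0.237·19.9) = 0.03375 m·K/W
ΣR = 0.001399 + 6.409×10^-4 + 1.535 + 0.03375 = 1.571 m·K/W
Q' = ΔT/ΣR = (193 °C − 24 °C)/1.571 = 108 W/m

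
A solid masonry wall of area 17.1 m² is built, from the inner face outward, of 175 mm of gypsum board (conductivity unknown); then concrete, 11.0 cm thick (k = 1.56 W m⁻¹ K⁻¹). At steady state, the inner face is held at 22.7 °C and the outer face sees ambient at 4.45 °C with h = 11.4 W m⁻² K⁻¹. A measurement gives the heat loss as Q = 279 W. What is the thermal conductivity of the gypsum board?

k = 0.182 W/m·K

ΣR = ΔT/Q = |22.7 − 4.45|/279 = 0.06541 K/W
Known resistances:
  R_concrete = L/(kA) = 0.110/(1.56·17.1) = 0.004124 K/W
  R_conv,out = 1/(hA) = 1/(11.4·17.1) = 0.005130 K/W
R_gypsum board = ΣR − ΣR_known = 0.06541 − 0.009254 = 0.05616 K/W
L/(kA) = 0.05616 ⇒ k = 0.175/(0.05616·17.1) = 0.182 W/m·K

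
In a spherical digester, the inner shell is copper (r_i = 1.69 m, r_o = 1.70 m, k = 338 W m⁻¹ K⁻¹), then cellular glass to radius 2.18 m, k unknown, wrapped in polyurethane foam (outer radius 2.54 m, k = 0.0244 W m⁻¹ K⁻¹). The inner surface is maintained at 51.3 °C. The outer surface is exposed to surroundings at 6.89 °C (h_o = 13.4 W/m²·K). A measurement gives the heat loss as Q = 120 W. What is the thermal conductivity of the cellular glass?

k = 0.0656 W/m·K

ΣR = ΔT/Q = |51.3 − 6.89|/120 = 0.3701 K/W
Known resistances:
  R_copper = (1/1.69 − 1/1.70)/(4πk) = 0.003481/(4π·338) = 8.195×10^-7 K/W
  R_polyurethane foam = (1/2.18 − 1/2.54)/(4πk) = 0.06501/(4π·0.0244) = 0.2120 K/W
  R_conv,out = 1/(4πr²h) = 1/(4π·2.54²·13.4) = 9.205×10^-4 K/W
R_cellular glass = ΣR − ΣR_known = 0.3701 − 0.2129 = 0.1572 K/W
(1/r₁−1/r₂)/(4πk) = 0.1572 ⇒ k = 0.1295/(4π·0.1572) = 0.0656 W/m·K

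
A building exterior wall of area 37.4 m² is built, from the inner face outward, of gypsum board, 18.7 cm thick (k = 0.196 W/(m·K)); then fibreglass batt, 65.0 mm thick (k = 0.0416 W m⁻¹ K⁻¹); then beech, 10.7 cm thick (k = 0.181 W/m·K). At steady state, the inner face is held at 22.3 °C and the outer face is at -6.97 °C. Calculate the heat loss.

Q = 352 W

Resistance network (inner→outer):
  R_gypsum board = L/(kA) = 0.187/(0.196·37.4) = 0.02551 K/W
  R_fibreglass batt = L/(kA) = 0.0650/(0.0416·37.4) = 0.04178 K/W
  R_beech = L/(kA) = 0.107/(0.181·37.4) = 0.01581 K/W
ΣR = 0.02551 + 0.04178 + 0.01581 = 0.08310 K/W
Q = ΔT/ΣR = (22.3 °C − -6.97 °C)/0.08310 = 352 W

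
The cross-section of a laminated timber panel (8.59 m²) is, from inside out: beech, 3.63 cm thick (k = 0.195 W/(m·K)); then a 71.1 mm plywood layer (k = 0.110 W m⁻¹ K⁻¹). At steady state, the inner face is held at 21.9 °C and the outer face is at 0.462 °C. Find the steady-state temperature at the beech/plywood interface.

Treat each layer as a resistance in series:
  R_beech = L/(kA) = 0.0363/(0.195·8.59) = 0.02167 K/W
  R_plywood = L/(kA) = 0.0711/(0.110·8.59) = 0.07525 K/W
ΣR = 0.02167 + 0.07525 = 0.09692 K/W
Q = ΔT/ΣR = (21.9 °C − 0.462 °C)/0.09692 = 221.2 W
From the inner boundary to the beech/plywood interface, ΣR_partial = 0.02167 K/W.
T_interface = T_in − Q·ΣR_partial = 21.9 °C − (221.2)(0.02167) = 17.1 °C

T = 17.1 °C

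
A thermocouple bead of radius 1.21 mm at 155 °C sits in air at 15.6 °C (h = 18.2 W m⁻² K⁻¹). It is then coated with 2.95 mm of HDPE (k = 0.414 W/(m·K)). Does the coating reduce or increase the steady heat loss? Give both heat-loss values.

Critical radius for a sphere: r_cr = 2k/h = 0.0455 m = 4.55 cm.
Outer radius after coating: r₂ = 0.00121 + 0.00295 = 0.00416 m.
Since r₁ < r_cr and r₂ ≤ r_cr, the coating moves toward the maximum at r_cr — heat loss rises.
Bare: R = 1/(4πr₁²h) = 2986 K/W; Q = 139.4/2986 = 0.0467 W.
Coated: R = R_cond + R_conv = 365.3 K/W; Q = 139.4/365.3 = 0.382 W.

increases: 0.0467 → 0.382 W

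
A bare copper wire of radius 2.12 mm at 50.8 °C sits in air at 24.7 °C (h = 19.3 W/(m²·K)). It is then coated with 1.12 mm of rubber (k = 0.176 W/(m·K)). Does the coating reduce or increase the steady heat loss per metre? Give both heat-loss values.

increases: 6.71 → 8.91 W/m

Critical radius for a cylinder: r_cr = k/h = 0.00912 m = 0.912 cm.
Outer radius after coating: r₂ = 0.00212 + 0.00112 = 0.00324 m.
Since r₁ < r_cr and r₂ ≤ r_cr, the coating moves toward the maximum at r_cr — heat loss rises.
Bare: R = 1/(2πr₁h) = 3.890 m·K/W; Q = 26.1/3.890 = 6.71 W/m.
Coated: R = R_cond + R_conv = 2.929 m·K/W; Q = 26.1/2.929 = 8.91 W/m.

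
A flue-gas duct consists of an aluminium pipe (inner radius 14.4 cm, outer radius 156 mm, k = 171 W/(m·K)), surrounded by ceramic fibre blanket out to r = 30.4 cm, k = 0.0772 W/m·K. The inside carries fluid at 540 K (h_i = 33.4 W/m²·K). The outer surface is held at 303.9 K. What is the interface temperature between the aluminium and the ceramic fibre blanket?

Series thermal resistances, inner to outer:
  R'_conv,in = 1/(2πr h) = 1/(2π·0.144·33.4) = 0.03309 m·K/W
  R'_aluminium = ln(0.156/0.144)/(2πk) = 0.08004/(2π·171) = 7.450×10^-5 m·K/W
  R'_ceramic fibre blanket = ln(0.304/0.156)/(2πk) = 0.6672/(2π·0.0772) = 1.375 m·K/W
ΣR = 0.03309 + 7.450×10^-5 + 1.375 = 1.408 m·K/W
Q' = ΔT/ΣR = (540 K − 303.9 K)/1.408 = 167.7 W/m
From the inner boundary to the aluminium/ceramic fibre blanket interface, ΣR_partial = 0.03316 m·K/W.
T_interface = T_in − Q'·ΣR_partial = 540 K − (167.7)(0.03316) = 534 K

T = 534 K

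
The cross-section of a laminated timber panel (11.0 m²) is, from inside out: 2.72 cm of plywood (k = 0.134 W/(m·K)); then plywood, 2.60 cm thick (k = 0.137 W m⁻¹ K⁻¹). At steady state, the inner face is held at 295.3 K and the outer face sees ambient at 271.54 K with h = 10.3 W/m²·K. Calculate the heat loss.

Q = 534 W

Resistance network (inner→outer):
  R_plywood = L/(kA) = 0.0272/(0.134·11.0) = 0.01845 K/W
  R_plywood = L/(kA) = 0.0260/(0.137·11.0) = 0.01725 K/W
  R_conv,out = 1/(hA) = 1/(10.3·11.0) = 0.008826 K/W
ΣR = 0.01845 + 0.01725 + 0.008826 = 0.04453 K/W
Q = ΔT/ΣR = (295.3 K − 271.54 K)/0.04453 = 534 W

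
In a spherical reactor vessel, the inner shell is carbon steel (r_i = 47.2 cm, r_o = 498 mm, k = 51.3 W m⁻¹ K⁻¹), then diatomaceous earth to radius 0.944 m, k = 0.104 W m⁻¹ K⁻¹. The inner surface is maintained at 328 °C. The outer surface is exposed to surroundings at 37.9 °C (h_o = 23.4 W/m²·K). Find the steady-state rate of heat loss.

Treat each layer as a resistance in series:
  R_carbon steel = (1/0.472 − 1/0.498)/(4πk) = 0.1106/(4π·51.3) = 1.716×10^-4 K/W
  R_diatomaceous earth = (1/0.498 − 1/0.944)/(4πk) = 0.9487/(4π·0.104) = 0.7259 K/W
  R_conv,out = 1/(4πr²h) = 1/(4π·0.944²·23.4) = 0.003816 K/W
ΣR = 1.716×10^-4 + 0.7259 + 0.003816 = 0.7299 K/W
Q = ΔT/ΣR = (328 °C − 37.9 °C)/0.7299 = 397 W

Q = 397 W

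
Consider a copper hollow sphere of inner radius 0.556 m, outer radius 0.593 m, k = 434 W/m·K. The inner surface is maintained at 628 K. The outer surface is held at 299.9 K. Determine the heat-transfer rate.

Q = 15900 kW

Q = 4πk·ΔT/(1/r₁ − 1/r₂) = 4π × 434 × 328.1 / (1/0.556 − 1/0.593) = 1.59×10^7 W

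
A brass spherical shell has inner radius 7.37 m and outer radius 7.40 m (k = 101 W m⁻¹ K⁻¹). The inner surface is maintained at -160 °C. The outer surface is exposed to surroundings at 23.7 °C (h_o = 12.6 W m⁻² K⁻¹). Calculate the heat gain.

Resistance network (inner→outer):
  R_brass = (1/7.37 − 1/7.40)/(4πk) = 5.501×10^-4/(4π·101) = 4.334×10^-7 K/W
  R_conv,out = 1/(4πr²h) = 1/(4π·7.40²·12.6) = 1.153×10^-4 K/W
ΣR = 4.334×10^-7 + 1.153×10^-4 = 1.157×10^-4 K/W
Q = ΔT/ΣR = (-160 °C − 23.7 °C)/1.157×10^-4 = -1.59×10^6 W
(Negative Q ⇒ heat flows inward; heat gain = 1.59×10^6 W.)

Q = 1590 kW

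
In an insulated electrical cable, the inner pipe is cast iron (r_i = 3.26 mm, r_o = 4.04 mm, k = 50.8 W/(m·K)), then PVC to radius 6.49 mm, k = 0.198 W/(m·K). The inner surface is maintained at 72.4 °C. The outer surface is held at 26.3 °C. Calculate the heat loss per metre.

Resistance network (inner→outer):
  R'_cast iron = ln(0.00404/0.00326)/(2πk) = 0.2145/(2π·50.8) = 6.721×10^-4 m·K/W
  R'_PVC = ln(0.00649/0.00404)/(2πk) = 0.4740/(2π·0.198) = 0.3810 m·K/W
ΣR = 6.721×10^-4 + 0.3810 = 0.3817 m·K/W
Q' = ΔT/ΣR = (72.4 °C − 26.3 °C)/0.3817 = 121 W/m

Q' = 121 W/m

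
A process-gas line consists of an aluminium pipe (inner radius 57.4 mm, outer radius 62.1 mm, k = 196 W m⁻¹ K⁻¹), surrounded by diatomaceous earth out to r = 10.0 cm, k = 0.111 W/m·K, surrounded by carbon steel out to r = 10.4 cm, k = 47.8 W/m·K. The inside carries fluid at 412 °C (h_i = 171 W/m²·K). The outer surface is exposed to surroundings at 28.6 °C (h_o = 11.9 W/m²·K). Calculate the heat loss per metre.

Q' = 463 W/m

Series thermal resistances, inner to outer:
  R'_conv,in = 1/(2πr h) = 1/(2π·0.0574·171) = 0.01621 m·K/W
  R'_aluminium = ln(0.0621/0.0574)/(2πk) = 0.07870/(2π·196) = 6.391×10^-5 m·K/W
  R'_diatomaceous earth = ln(0.100/0.0621)/(2πk) = 0.4764/(2π·0.111) = 0.6831 m·K/W
  R'_carbon steel = ln(0.104/0.100)/(2πk) = 0.03922/(2π·47.8) = 1.306×10^-4 m·K/W
  R'_conv,out = 1/(2πr h) = 1/(2π·0.104·11.9) = 0.1286 m·K/W
ΣR = 0.01621 + 6.391×10^-5 + 0.6831 + 1.306×10^-4 + 0.1286 = 0.8281 m·K/W
Q' = ΔT/ΣR = (412 °C − 28.6 °C)/0.8281 = 463 W/m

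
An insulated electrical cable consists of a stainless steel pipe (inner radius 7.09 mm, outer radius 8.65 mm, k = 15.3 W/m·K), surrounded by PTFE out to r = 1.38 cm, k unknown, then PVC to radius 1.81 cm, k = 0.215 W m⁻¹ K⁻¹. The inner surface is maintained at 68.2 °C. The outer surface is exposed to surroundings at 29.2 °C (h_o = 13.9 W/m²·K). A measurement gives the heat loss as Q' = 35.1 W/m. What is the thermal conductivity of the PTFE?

k = 0.270 W/m·K

ΣR = ΔT/Q' = |68.2 − 29.2|/35.1 = 1.111 m·K/W
Known resistances:
  R'_stainless steel = ln(0.00865/0.00709)/(2πk) = 0.1989/(2π·15.3) = 0.002069 m·K/W
  R'_PVC = ln(0.0181/0.0138)/(2πk) = 0.2712/(2π·0.215) = 0.2008 m·K/W
  R'_conv,out = 1/(2πr h) = 1/(2π·0.0181·13.9) = 0.6326 m·K/W
R_PTFE = ΣR − ΣR_known = 1.111 − 0.8355 = 0.2755 m·K/W
ln(r₂/r₁)/(2πk) = 0.2755 ⇒ k = 0.4671/(2π·0.2755) = 0.270 W/m·K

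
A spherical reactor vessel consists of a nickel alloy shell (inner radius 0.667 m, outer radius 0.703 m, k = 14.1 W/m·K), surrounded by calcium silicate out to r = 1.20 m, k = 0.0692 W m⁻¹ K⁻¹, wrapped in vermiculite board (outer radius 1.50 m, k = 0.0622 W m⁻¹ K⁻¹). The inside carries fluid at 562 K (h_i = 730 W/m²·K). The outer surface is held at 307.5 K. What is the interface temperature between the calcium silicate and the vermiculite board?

Resistance network (inner→outer):
  R_conv,in = 1/(4πr²h) = 1/(4π·0.667²·730) = 2.450×10^-4 K/W
  R_nickel alloy = (1/0.667 − 1/0.703)/(4πk) = 0.07678/(4π·14.1) = 4.333×10^-4 K/W
  R_calcium silicate = (1/0.703 − 1/1.20)/(4πk) = 0.5891/(4π·0.0692) = 0.6775 K/W
  R_vermiculite board = (1/1.20 − 1/1.50)/(4πk) = 0.1667/(4π·0.0622) = 0.2132 K/W
ΣR = 2.450×10^-4 + 4.333×10^-4 + 0.6775 + 0.2132 = 0.8914 K/W
Q = ΔT/ΣR = (562 K − 307.5 K)/0.8914 = 285.5 W
From the inner boundary to the calcium silicate/vermiculite board interface, ΣR_partial = 0.6782 K/W.
T_interface = T_in − Q·ΣR_partial = 562 K − (285.5)(0.6782) = 368.4 K

T = 368.4 K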